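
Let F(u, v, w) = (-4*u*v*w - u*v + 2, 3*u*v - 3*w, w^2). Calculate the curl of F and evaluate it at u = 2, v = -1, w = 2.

(∇×F)₁ = ∂F₃/∂v − ∂F₂/∂w = 3
(∇×F)₂ = ∂F₁/∂w − ∂F₃/∂u = -4*u*v
(∇×F)₃ = ∂F₂/∂u − ∂F₁/∂v = 4*u*w + u + 3*v
∇×F = (3, -4*u*v, 4*u*w + u + 3*v)
At (2, -1, 2): (3, 8, 15).

(3, 8, 15)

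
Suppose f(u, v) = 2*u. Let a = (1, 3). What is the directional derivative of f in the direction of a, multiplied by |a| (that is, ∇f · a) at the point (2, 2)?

2

∂f/∂u = 2
∂f/∂v = 0
∇f at (2, 2) = (2, 0)
∇f · a = (2)(1) + (0)(3) = 2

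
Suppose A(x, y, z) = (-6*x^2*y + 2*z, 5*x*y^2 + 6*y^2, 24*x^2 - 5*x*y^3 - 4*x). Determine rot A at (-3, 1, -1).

(∇×A)₁ = ∂A₃/∂y − ∂A₂/∂z = -15*x*y^2
(∇×A)₂ = ∂A₁/∂z − ∂A₃/∂x = -48*x + 5*y^3 + 6
(∇×A)₃ = ∂A₂/∂x − ∂A₁/∂y = 6*x^2 + 5*y^2
∇×A = (-15*x*y^2, -48*x + 5*y^3 + 6, 6*x^2 + 5*y^2)
At (-3, 1, -1): (45, 155, 59).

(45, 155, 59)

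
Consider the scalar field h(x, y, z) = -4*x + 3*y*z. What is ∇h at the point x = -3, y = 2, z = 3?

(-4, 9, 6)

∂h/∂x = -4
∂h/∂y = 3*z
∂h/∂z = 3*y
∇h = (-4, 3*z, 3*y)
At (-3, 2, 3): (-4, 9, 6).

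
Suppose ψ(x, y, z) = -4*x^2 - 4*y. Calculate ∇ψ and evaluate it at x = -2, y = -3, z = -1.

∂ψ/∂x = -8*x
∂ψ/∂y = -4
∂ψ/∂z = 0
∇ψ = (-8*x, -4, 0)
At (-2, -3, -1): (16, -4, 0).

(16, -4, 0)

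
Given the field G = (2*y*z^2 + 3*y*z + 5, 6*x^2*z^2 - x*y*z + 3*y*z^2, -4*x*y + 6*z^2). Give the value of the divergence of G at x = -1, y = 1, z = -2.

-14

∂G₁/∂x = 0
∂G₂/∂y = -x*z + 3*z^2
∂G₃/∂z = 12*z
∇·G = -x*z + 3*z^2 + 12*z
At (-1, 1, -2): -14.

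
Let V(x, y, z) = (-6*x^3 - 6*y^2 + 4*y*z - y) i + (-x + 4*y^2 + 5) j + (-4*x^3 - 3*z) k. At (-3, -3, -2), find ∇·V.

∂V₁/∂x = -18*x^2
∂V₂/∂y = 8*y
∂V₃/∂z = -3
∇·V = -18*x^2 + 8*y - 3
At (-3, -3, -2): -189.

-189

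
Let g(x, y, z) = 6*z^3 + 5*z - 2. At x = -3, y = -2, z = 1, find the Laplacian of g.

36

∂²g/∂x² = 0
∂²g/∂y² = 0
∂²g/∂z² = 36*z
∇²g = 36*z
At (-3, -2, 1): 36.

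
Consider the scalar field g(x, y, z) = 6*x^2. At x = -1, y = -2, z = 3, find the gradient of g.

(-12, 0, 0)

∂g/∂x = 12*x
∂g/∂y = 0
∂g/∂z = 0
∇g = (12*x, 0, 0)
At (-1, -2, 3): (-12, 0, 0).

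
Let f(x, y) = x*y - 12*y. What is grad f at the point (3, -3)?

∂f/∂x = y
∂f/∂y = x - 12
∇f = (y, x - 12)
At (3, -3): (-3, -9).

(-3, -9)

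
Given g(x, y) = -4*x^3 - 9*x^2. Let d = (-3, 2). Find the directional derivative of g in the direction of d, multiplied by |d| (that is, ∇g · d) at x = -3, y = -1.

162

∂g/∂x = -12*x^2 - 18*x
∂g/∂y = 0
∇g at (-3, -1) = (-54, 0)
∇g · d = (-54)(-3) + (0)(2) = 162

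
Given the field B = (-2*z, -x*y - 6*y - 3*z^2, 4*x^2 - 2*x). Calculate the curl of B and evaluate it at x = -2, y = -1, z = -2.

(∇×B)₁ = ∂B₃/∂y − ∂B₂/∂z = 6*z
(∇×B)₂ = ∂B₁/∂z − ∂B₃/∂x = -8*x
(∇×B)₃ = ∂B₂/∂x − ∂B₁/∂y = -y
∇×B = (6*z, -8*x, -y)
At (-2, -1, -2): (-12, 16, 1).

(-12, 16, 1)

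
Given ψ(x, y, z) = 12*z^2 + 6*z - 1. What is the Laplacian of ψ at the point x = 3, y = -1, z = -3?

24

∂²ψ/∂x² = 0
∂²ψ/∂y² = 0
∂²ψ/∂z² = 24
∇²ψ = 24
At (3, -1, -3): 24.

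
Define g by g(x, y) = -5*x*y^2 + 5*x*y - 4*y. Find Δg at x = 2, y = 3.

∂²g/∂x² = 0
∂²g/∂y² = -10*x
∇²g = -10*x
At (2, 3): -20.

-20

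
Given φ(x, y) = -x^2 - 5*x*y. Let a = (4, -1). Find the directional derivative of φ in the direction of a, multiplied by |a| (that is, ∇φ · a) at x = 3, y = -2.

31

∂φ/∂x = -2*x - 5*y
∂φ/∂y = -5*x
∇φ at (3, -2) = (4, -15)
∇φ · a = (4)(4) + (-15)(-1) = 31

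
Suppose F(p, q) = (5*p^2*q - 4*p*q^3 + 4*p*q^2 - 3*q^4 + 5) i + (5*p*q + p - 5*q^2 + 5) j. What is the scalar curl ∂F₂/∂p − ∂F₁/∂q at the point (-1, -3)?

-475

∂F₂/∂p = 5*q + 1
∂F₁/∂q = 5*p^2 - 12*p*q^2 + 8*p*q - 12*q^3
Scalar curl = -5*p^2 + 12*p*q^2 - 8*p*q + 12*q^3 + 5*q + 1
At (-1, -3): -475.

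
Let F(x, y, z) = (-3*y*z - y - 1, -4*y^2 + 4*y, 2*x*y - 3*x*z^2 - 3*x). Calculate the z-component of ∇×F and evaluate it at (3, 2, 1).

(∇×F)_3 = ∂F₂/∂x − ∂F₁/∂y
= 0 − (-3*z - 1)
= 3*z + 1
At (3, 2, 1): 4.

4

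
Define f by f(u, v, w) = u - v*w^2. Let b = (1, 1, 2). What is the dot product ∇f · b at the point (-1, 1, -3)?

4

∂f/∂u = 1
∂f/∂v = -w^2
∂f/∂w = -2*v*w
∇f at (-1, 1, -3) = (1, -9, 6)
∇f · b = (1)(1) + (-9)(1) + (6)(2) = 4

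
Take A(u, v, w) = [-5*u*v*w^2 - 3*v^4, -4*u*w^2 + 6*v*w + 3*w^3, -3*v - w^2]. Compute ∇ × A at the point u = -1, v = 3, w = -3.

(-78, -90, 243)

(∇×A)₁ = ∂A₃/∂v − ∂A₂/∂w = 8*u*w - 6*v - 9*w^2 - 3
(∇×A)₂ = ∂A₁/∂w − ∂A₃/∂u = -10*u*v*w
(∇×A)₃ = ∂A₂/∂u − ∂A₁/∂v = 5*u*w^2 + 12*v^3 - 4*w^2
∇×A = (8*u*w - 6*v - 9*w^2 - 3, -10*u*v*w, 5*u*w^2 + 12*v^3 - 4*w^2)
At (-1, 3, -3): (-78, -90, 243).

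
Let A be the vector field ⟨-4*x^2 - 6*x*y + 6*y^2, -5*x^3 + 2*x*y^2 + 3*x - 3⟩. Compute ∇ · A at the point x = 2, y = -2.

-20

∂A₁/∂x = -8*x - 6*y
∂A₂/∂y = 4*x*y
∇·A = 4*x*y - 8*x - 6*y
At (2, -2): -20.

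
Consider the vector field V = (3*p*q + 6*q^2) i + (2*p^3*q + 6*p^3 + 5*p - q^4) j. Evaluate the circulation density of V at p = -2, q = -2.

59

∂V₂/∂p = 6*p^2*q + 18*p^2 + 5
∂V₁/∂q = 3*p + 12*q
Scalar curl = 6*p^2*q + 18*p^2 - 3*p - 12*q + 5
At (-2, -2): 59.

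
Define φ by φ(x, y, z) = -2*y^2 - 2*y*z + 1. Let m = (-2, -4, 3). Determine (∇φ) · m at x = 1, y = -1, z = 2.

∂φ/∂x = 0
∂φ/∂y = -4*y - 2*z
∂φ/∂z = -2*y
∇φ at (1, -1, 2) = (0, 0, 2)
∇φ · m = (0)(-2) + (0)(-4) + (2)(3) = 6

6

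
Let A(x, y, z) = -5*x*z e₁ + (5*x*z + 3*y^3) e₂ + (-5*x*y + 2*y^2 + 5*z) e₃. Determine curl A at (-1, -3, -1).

(-2, -10, -5)

(∇×A)₁ = ∂A₃/∂y − ∂A₂/∂z = -10*x + 4*y
(∇×A)₂ = ∂A₁/∂z − ∂A₃/∂x = -5*x + 5*y
(∇×A)₃ = ∂A₂/∂x − ∂A₁/∂y = 5*z
∇×A = (-10*x + 4*y, -5*x + 5*y, 5*z)
At (-1, -3, -1): (-2, -10, -5).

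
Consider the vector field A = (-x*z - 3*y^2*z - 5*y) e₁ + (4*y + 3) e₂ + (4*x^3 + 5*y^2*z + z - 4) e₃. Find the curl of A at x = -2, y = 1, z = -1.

(∇×A)₁ = ∂A₃/∂y − ∂A₂/∂z = 10*y*z
(∇×A)₂ = ∂A₁/∂z − ∂A₃/∂x = -12*x^2 - x - 3*y^2
(∇×A)₃ = ∂A₂/∂x − ∂A₁/∂y = 6*y*z + 5
∇×A = (10*y*z, -12*x^2 - x - 3*y^2, 6*y*z + 5)
At (-2, 1, -1): (-10, -49, -1).

(-10, -49, -1)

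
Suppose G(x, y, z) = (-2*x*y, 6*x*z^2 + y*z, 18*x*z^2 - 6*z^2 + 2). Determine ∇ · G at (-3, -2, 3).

-353

∂G₁/∂x = -2*y
∂G₂/∂y = z
∂G₃/∂z = 36*x*z - 12*z
∇·G = 36*x*z - 2*y - 11*z
At (-3, -2, 3): -353.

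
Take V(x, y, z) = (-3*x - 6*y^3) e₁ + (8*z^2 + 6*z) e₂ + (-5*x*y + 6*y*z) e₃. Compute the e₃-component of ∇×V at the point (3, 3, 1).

162

(∇×V)_3 = ∂V₂/∂x − ∂V₁/∂y
= 0 − (-18*y^2)
= 18*y^2
At (3, 3, 1): 162.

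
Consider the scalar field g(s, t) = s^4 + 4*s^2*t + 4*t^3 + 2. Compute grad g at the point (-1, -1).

∂g/∂s = 4*s^3 + 8*s*t
∂g/∂t = 4*s^2 + 12*t^2
∇g = (4*s^3 + 8*s*t, 4*s^2 + 12*t^2)
At (-1, -1): (4, 16).

(4, 16)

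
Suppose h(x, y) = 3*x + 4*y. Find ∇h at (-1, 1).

∂h/∂x = 3
∂h/∂y = 4
∇h = (3, 4)
At (-1, 1): (3, 4).

(3, 4)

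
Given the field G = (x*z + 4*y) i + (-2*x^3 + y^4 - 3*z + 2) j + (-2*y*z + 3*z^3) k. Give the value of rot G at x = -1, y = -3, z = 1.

(1, -1, -10)

(∇×G)₁ = ∂G₃/∂y − ∂G₂/∂z = -2*z + 3
(∇×G)₂ = ∂G₁/∂z − ∂G₃/∂x = x
(∇×G)₃ = ∂G₂/∂x − ∂G₁/∂y = -6*x^2 - 4
∇×G = (-2*z + 3, x, -6*x^2 - 4)
At (-1, -3, 1): (1, -1, -10).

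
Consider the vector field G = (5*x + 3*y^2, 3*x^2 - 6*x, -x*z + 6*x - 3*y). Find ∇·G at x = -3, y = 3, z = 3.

∂G₁/∂x = 5
∂G₂/∂y = 0
∂G₃/∂z = -x
∇·G = -x + 5
At (-3, 3, 3): 8.

8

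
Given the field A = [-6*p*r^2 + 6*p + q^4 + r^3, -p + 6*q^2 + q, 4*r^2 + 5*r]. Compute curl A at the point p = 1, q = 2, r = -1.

(0, 15, -33)

(∇×A)₁ = ∂A₃/∂q − ∂A₂/∂r = 0
(∇×A)₂ = ∂A₁/∂r − ∂A₃/∂p = -12*p*r + 3*r^2
(∇×A)₃ = ∂A₂/∂p − ∂A₁/∂q = -4*q^3 - 1
∇×A = (0, -12*p*r + 3*r^2, -4*q^3 - 1)
At (1, 2, -1): (0, 15, -33).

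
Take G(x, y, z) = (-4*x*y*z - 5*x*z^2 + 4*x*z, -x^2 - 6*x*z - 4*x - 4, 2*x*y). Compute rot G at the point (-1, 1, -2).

(-8, -22, 18)

(∇×G)₁ = ∂G₃/∂y − ∂G₂/∂z = 8*x
(∇×G)₂ = ∂G₁/∂z − ∂G₃/∂x = -4*x*y - 10*x*z + 4*x - 2*y
(∇×G)₃ = ∂G₂/∂x − ∂G₁/∂y = 4*x*z - 2*x - 6*z - 4
∇×G = (8*x, -4*x*y - 10*x*z + 4*x - 2*y, 4*x*z - 2*x - 6*z - 4)
At (-1, 1, -2): (-8, -22, 18).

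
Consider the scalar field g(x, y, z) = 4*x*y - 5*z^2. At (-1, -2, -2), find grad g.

(-8, -4, 20)

∂g/∂x = 4*y
∂g/∂y = 4*x
∂g/∂z = -10*z
∇g = (4*y, 4*x, -10*z)
At (-1, -2, -2): (-8, -4, 20).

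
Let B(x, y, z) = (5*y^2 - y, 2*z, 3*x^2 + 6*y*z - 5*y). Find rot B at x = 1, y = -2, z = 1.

(∇×B)₁ = ∂B₃/∂y − ∂B₂/∂z = 6*z - 7
(∇×B)₂ = ∂B₁/∂z − ∂B₃/∂x = -6*x
(∇×B)₃ = ∂B₂/∂x − ∂B₁/∂y = -10*y + 1
∇×B = (6*z - 7, -6*x, -10*y + 1)
At (1, -2, 1): (-1, -6, 21).

(-1, -6, 21)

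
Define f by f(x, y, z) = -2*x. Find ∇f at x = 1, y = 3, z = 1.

(-2, 0, 0)

∂f/∂x = -2
∂f/∂y = 0
∂f/∂z = 0
∇f = (-2, 0, 0)
At (1, 3, 1): (-2, 0, 0).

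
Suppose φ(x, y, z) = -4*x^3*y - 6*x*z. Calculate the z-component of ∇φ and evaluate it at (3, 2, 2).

(∇φ)_3 = ∂φ/∂z = -6*x
At (3, 2, 2): -18.

-18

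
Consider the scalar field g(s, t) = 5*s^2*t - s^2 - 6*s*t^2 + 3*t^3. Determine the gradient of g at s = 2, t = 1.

∂g/∂s = 10*s*t - 2*s - 6*t^2
∂g/∂t = 5*s^2 - 12*s*t + 9*t^2
∇g = (10*s*t - 2*s - 6*t^2, 5*s^2 - 12*s*t + 9*t^2)
At (2, 1): (10, 5).

(10, 5)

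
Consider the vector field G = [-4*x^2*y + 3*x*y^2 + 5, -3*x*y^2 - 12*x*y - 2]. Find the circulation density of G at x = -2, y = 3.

∂G₂/∂x = -3*y^2 - 12*y
∂G₁/∂y = -4*x^2 + 6*x*y
Scalar curl = 4*x^2 - 6*x*y - 3*y^2 - 12*y
At (-2, 3): -11.

-11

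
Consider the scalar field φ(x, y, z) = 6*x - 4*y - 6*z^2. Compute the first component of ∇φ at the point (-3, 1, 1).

(∇φ)_1 = ∂φ/∂x = 6
At (-3, 1, 1): 6.

6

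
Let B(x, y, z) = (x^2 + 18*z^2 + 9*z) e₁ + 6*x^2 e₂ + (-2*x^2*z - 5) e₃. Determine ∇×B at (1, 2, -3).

(∇×B)₁ = ∂B₃/∂y − ∂B₂/∂z = 0
(∇×B)₂ = ∂B₁/∂z − ∂B₃/∂x = 4*x*z + 36*z + 9
(∇×B)₃ = ∂B₂/∂x − ∂B₁/∂y = 12*x
∇×B = (0, 4*x*z + 36*z + 9, 12*x)
At (1, 2, -3): (0, -111, 12).

(0, -111, 12)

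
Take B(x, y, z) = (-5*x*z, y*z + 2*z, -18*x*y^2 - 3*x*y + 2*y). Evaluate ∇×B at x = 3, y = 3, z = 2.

(-336, 156, 0)

(∇×B)₁ = ∂B₃/∂y − ∂B₂/∂z = -36*x*y - 3*x - y
(∇×B)₂ = ∂B₁/∂z − ∂B₃/∂x = -5*x + 18*y^2 + 3*y
(∇×B)₃ = ∂B₂/∂x − ∂B₁/∂y = 0
∇×B = (-36*x*y - 3*x - y, -5*x + 18*y^2 + 3*y, 0)
At (3, 3, 2): (-336, 156, 0).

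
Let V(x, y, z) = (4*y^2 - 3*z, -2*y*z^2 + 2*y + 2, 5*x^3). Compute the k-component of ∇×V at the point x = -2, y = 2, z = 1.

-16

(∇×V)_3 = ∂V₂/∂x − ∂V₁/∂y
= 0 − (8*y)
= -8*y
At (-2, 2, 1): -16.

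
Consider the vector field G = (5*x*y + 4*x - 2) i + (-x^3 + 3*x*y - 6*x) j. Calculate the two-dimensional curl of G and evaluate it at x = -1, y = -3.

∂G₂/∂x = -3*x^2 + 3*y - 6
∂G₁/∂y = 5*x
Scalar curl = -3*x^2 - 5*x + 3*y - 6
At (-1, -3): -13.

-13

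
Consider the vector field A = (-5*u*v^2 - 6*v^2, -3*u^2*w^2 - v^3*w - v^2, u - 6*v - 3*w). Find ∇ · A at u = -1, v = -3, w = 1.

∂A₁/∂u = -5*v^2
∂A₂/∂v = -3*v^2*w - 2*v
∂A₃/∂w = -3
∇·A = -3*v^2*w - 5*v^2 - 2*v - 3
At (-1, -3, 1): -69.

-69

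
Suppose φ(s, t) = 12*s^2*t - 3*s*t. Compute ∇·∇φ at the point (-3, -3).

∂²φ/∂s² = 24*t
∂²φ/∂t² = 0
∇²φ = 24*t
At (-3, -3): -72.

-72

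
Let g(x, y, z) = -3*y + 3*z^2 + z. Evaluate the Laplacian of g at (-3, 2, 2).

6

∂²g/∂x² = 0
∂²g/∂y² = 0
∂²g/∂z² = 6
∇²g = 6
At (-3, 2, 2): 6.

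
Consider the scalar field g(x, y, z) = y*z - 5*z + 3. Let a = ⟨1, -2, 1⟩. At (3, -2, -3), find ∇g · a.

-1

∂g/∂x = 0
∂g/∂y = z
∂g/∂z = y - 5
∇g at (3, -2, -3) = (0, -3, -7)
∇g · a = (0)(1) + (-3)(-2) + (-7)(1) = -1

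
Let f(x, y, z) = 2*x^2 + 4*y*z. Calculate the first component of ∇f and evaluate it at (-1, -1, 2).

(∇f)_1 = ∂f/∂x = 4*x
At (-1, -1, 2): -4.

-4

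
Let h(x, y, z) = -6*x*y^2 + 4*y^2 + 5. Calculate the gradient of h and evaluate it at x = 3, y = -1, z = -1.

(-6, 28, 0)

∂h/∂x = -6*y^2
∂h/∂y = -12*x*y + 8*y
∂h/∂z = 0
∇h = (-6*y^2, -12*x*y + 8*y, 0)
At (3, -1, -1): (-6, 28, 0).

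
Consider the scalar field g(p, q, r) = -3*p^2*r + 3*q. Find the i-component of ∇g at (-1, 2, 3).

18

(∇g)_1 = ∂g/∂p = -6*p*r
At (-1, 2, 3): 18.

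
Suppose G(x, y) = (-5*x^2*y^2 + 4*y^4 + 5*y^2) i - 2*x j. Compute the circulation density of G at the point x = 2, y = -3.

∂G₂/∂x = -2
∂G₁/∂y = -10*x^2*y + 16*y^3 + 10*y
Scalar curl = 10*x^2*y - 16*y^3 - 10*y - 2
At (2, -3): 340.

340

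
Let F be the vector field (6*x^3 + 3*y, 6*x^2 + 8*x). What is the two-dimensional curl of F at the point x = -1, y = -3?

∂F₂/∂x = 12*x + 8
∂F₁/∂y = 3
Scalar curl = 12*x + 5
At (-1, -3): -7.

-7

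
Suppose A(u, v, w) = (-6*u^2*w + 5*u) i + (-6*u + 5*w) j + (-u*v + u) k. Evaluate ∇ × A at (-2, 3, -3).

(∇×A)₁ = ∂A₃/∂v − ∂A₂/∂w = -u - 5
(∇×A)₂ = ∂A₁/∂w − ∂A₃/∂u = -6*u^2 + v - 1
(∇×A)₃ = ∂A₂/∂u − ∂A₁/∂v = -6
∇×A = (-u - 5, -6*u^2 + v - 1, -6)
At (-2, 3, -3): (-3, -22, -6).

(-3, -22, -6)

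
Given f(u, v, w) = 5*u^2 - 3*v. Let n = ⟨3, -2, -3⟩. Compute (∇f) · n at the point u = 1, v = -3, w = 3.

∂f/∂u = 10*u
∂f/∂v = -3
∂f/∂w = 0
∇f at (1, -3, 3) = (10, -3, 0)
∇f · n = (10)(3) + (-3)(-2) + (0)(-3) = 36

36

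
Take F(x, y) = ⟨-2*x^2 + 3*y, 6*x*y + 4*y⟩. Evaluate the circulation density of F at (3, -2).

∂F₂/∂x = 6*y
∂F₁/∂y = 3
Scalar curl = 6*y - 3
At (3, -2): -15.

-15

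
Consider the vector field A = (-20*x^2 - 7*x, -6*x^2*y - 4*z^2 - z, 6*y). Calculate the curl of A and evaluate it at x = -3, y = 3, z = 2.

(23, 0, 108)

(∇×A)₁ = ∂A₃/∂y − ∂A₂/∂z = 8*z + 7
(∇×A)₂ = ∂A₁/∂z − ∂A₃/∂x = 0
(∇×A)₃ = ∂A₂/∂x − ∂A₁/∂y = -12*x*y
∇×A = (8*z + 7, 0, -12*x*y)
At (-3, 3, 2): (23, 0, 108).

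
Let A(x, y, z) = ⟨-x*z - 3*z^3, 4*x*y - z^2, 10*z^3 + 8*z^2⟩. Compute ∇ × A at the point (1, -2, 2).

(∇×A)₁ = ∂A₃/∂y − ∂A₂/∂z = 2*z
(∇×A)₂ = ∂A₁/∂z − ∂A₃/∂x = -x - 9*z^2
(∇×A)₃ = ∂A₂/∂x − ∂A₁/∂y = 4*y
∇×A = (2*z, -x - 9*z^2, 4*y)
At (1, -2, 2): (4, -37, -8).

(4, -37, -8)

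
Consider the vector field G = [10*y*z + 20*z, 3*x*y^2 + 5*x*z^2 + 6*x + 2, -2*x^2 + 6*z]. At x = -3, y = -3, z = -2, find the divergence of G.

∂G₁/∂x = 0
∂G₂/∂y = 6*x*y
∂G₃/∂z = 6
∇·G = 6*x*y + 6
At (-3, -3, -2): 60.

60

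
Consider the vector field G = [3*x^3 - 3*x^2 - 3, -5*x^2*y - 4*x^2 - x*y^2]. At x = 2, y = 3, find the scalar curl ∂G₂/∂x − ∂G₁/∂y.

-85

∂G₂/∂x = -10*x*y - 8*x - y^2
∂G₁/∂y = 0
Scalar curl = -10*x*y - 8*x - y^2
At (2, 3): -85.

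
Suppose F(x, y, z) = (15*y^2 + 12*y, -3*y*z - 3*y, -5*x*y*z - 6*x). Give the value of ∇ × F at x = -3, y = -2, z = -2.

(∇×F)₁ = ∂F₃/∂y − ∂F₂/∂z = -5*x*z + 3*y
(∇×F)₂ = ∂F₁/∂z − ∂F₃/∂x = 5*y*z + 6
(∇×F)₃ = ∂F₂/∂x − ∂F₁/∂y = -30*y - 12
∇×F = (-5*x*z + 3*y, 5*y*z + 6, -30*y - 12)
At (-3, -2, -2): (-36, 26, 48).

(-36, 26, 48)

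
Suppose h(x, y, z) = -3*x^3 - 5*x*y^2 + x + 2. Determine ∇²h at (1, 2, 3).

∂²h/∂x² = -18*x
∂²h/∂y² = -10*x
∂²h/∂z² = 0
∇²h = -28*x
At (1, 2, 3): -28.

-28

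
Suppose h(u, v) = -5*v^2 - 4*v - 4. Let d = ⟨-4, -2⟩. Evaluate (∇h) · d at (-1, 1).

∂h/∂u = 0
∂h/∂v = -10*v - 4
∇h at (-1, 1) = (0, -14)
∇h · d = (0)(-4) + (-14)(-2) = 28

28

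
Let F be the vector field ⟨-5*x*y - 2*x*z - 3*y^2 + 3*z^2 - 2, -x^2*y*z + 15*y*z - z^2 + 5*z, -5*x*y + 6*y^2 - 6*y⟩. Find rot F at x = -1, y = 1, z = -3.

(∇×F)₁ = ∂F₃/∂y − ∂F₂/∂z = x^2*y - 5*x - 3*y + 2*z - 11
(∇×F)₂ = ∂F₁/∂z − ∂F₃/∂x = -2*x + 5*y + 6*z
(∇×F)₃ = ∂F₂/∂x − ∂F₁/∂y = -2*x*y*z + 5*x + 6*y
∇×F = (x^2*y - 5*x - 3*y + 2*z - 11, -2*x + 5*y + 6*z, -2*x*y*z + 5*x + 6*y)
At (-1, 1, -3): (-14, -11, -5).

(-14, -11, -5)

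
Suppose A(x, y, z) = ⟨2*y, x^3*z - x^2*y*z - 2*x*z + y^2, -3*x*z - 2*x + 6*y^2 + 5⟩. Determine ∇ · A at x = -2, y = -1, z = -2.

12

∂A₁/∂x = 0
∂A₂/∂y = -x^2*z + 2*y
∂A₃/∂z = -3*x
∇·A = -x^2*z - 3*x + 2*y
At (-2, -1, -2): 12.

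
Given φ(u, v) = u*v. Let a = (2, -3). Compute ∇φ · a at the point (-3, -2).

∂φ/∂u = v
∂φ/∂v = u
∇φ at (-3, -2) = (-2, -3)
∇φ · a = (-2)(2) + (-3)(-3) = 5

5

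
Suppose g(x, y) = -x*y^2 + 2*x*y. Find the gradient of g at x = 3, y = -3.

∂g/∂x = -y^2 + 2*y
∂g/∂y = -2*x*y + 2*x
∇g = (-y^2 + 2*y, -2*x*y + 2*x)
At (3, -3): (-15, 24).

(-15, 24)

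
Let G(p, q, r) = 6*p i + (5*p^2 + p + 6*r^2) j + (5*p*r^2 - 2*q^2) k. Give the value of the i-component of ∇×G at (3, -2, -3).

(∇×G)_1 = ∂G₃/∂q − ∂G₂/∂r
= -4*q − (12*r)
= -4*q - 12*r
At (3, -2, -3): 44.

44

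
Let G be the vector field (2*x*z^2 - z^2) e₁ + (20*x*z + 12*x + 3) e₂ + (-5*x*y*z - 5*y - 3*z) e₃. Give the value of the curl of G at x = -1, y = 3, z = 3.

(∇×G)₁ = ∂G₃/∂y − ∂G₂/∂z = -5*x*z - 20*x - 5
(∇×G)₂ = ∂G₁/∂z − ∂G₃/∂x = 4*x*z + 5*y*z - 2*z
(∇×G)₃ = ∂G₂/∂x − ∂G₁/∂y = 20*z + 12
∇×G = (-5*x*z - 20*x - 5, 4*x*z + 5*y*z - 2*z, 20*z + 12)
At (-1, 3, 3): (30, 27, 72).

(30, 27, 72)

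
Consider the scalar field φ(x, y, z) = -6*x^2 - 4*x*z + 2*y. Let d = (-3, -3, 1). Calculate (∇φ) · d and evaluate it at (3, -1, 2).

∂φ/∂x = -12*x - 4*z
∂φ/∂y = 2
∂φ/∂z = -4*x
∇φ at (3, -1, 2) = (-44, 2, -12)
∇φ · d = (-44)(-3) + (2)(-3) + (-12)(1) = 114

114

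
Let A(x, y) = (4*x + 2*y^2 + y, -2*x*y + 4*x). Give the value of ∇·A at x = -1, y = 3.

∂A₁/∂x = 4
∂A₂/∂y = -2*x
∇·A = -2*x + 4
At (-1, 3): 6.

6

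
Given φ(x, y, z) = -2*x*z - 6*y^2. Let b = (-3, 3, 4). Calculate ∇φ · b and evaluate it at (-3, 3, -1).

-90

∂φ/∂x = -2*z
∂φ/∂y = -12*y
∂φ/∂z = -2*x
∇φ at (-3, 3, -1) = (2, -36, 6)
∇φ · b = (2)(-3) + (-36)(3) + (6)(4) = -90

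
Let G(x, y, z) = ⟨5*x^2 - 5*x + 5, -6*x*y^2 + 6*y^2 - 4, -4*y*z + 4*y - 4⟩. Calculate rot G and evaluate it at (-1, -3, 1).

(0, 0, -54)

(∇×G)₁ = ∂G₃/∂y − ∂G₂/∂z = -4*z + 4
(∇×G)₂ = ∂G₁/∂z − ∂G₃/∂x = 0
(∇×G)₃ = ∂G₂/∂x − ∂G₁/∂y = -6*y^2
∇×G = (-4*z + 4, 0, -6*y^2)
At (-1, -3, 1): (0, 0, -54).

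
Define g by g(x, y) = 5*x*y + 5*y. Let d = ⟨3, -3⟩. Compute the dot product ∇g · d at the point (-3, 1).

∂g/∂x = 5*y
∂g/∂y = 5*x + 5
∇g at (-3, 1) = (5, -10)
∇g · d = (5)(3) + (-10)(-3) = 45

45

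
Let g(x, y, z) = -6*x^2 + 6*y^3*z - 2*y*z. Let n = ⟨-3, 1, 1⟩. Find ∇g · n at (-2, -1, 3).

-28

∂g/∂x = -12*x
∂g/∂y = 18*y^2*z - 2*z
∂g/∂z = 6*y^3 - 2*y
∇g at (-2, -1, 3) = (24, 48, -4)
∇g · n = (24)(-3) + (48)(1) + (-4)(1) = -28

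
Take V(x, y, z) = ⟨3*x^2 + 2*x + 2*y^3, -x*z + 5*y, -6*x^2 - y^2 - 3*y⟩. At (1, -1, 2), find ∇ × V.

(0, 12, -8)

(∇×V)₁ = ∂V₃/∂y − ∂V₂/∂z = x - 2*y - 3
(∇×V)₂ = ∂V₁/∂z − ∂V₃/∂x = 12*x
(∇×V)₃ = ∂V₂/∂x − ∂V₁/∂y = -6*y^2 - z
∇×V = (x - 2*y - 3, 12*x, -6*y^2 - z)
At (1, -1, 2): (0, 12, -8).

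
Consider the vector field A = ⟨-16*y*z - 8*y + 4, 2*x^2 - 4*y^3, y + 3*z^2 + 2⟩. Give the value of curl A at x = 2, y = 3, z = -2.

(∇×A)₁ = ∂A₃/∂y − ∂A₂/∂z = 1
(∇×A)₂ = ∂A₁/∂z − ∂A₃/∂x = -16*y
(∇×A)₃ = ∂A₂/∂x − ∂A₁/∂y = 4*x + 16*z + 8
∇×A = (1, -16*y, 4*x + 16*z + 8)
At (2, 3, -2): (1, -48, -16).

(1, -48, -16)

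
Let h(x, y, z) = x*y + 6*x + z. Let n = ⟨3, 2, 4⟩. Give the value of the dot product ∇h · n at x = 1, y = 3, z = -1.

∂h/∂x = y + 6
∂h/∂y = x
∂h/∂z = 1
∇h at (1, 3, -1) = (9, 1, 1)
∇h · n = (9)(3) + (1)(2) + (1)(4) = 33

33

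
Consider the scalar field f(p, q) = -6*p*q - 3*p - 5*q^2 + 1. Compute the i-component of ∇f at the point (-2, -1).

3

(∇f)_1 = ∂f/∂p = -6*q - 3
At (-2, -1): 3.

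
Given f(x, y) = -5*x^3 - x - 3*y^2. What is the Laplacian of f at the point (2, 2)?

∂²f/∂x² = -30*x
∂²f/∂y² = -6
∇²f = -30*x - 6
At (2, 2): -66.

-66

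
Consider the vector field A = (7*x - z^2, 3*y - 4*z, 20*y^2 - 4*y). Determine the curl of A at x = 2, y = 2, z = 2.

(80, -4, 0)

(∇×A)₁ = ∂A₃/∂y − ∂A₂/∂z = 40*y
(∇×A)₂ = ∂A₁/∂z − ∂A₃/∂x = -2*z
(∇×A)₃ = ∂A₂/∂x − ∂A₁/∂y = 0
∇×A = (40*y, -2*z, 0)
At (2, 2, 2): (80, -4, 0).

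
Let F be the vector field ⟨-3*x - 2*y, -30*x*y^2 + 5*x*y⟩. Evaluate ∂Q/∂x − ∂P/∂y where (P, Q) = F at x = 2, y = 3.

∂F₂/∂x = -30*y^2 + 5*y
∂F₁/∂y = -2
Scalar curl = -30*y^2 + 5*y + 2
At (2, 3): -253.

-253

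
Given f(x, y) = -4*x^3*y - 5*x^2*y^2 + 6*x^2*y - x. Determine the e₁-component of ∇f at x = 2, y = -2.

-33

(∇f)_1 = ∂f/∂x = -12*x^2*y - 10*x*y^2 + 12*x*y - 1
At (2, -2): -33.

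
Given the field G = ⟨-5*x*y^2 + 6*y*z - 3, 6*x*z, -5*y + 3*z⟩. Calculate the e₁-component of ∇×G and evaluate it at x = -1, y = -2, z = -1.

1

(∇×G)_1 = ∂G₃/∂y − ∂G₂/∂z
= -5 − (6*x)
= -6*x - 5
At (-1, -2, -1): 1.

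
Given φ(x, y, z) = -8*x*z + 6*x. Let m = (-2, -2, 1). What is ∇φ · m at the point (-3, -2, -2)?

∂φ/∂x = -8*z + 6
∂φ/∂y = 0
∂φ/∂z = -8*x
∇φ at (-3, -2, -2) = (22, 0, 24)
∇φ · m = (22)(-2) + (0)(-2) + (24)(1) = -20

-20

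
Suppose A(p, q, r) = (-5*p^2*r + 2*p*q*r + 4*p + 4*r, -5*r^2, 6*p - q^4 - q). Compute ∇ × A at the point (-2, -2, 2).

(∇×A)₁ = ∂A₃/∂q − ∂A₂/∂r = -4*q^3 + 10*r - 1
(∇×A)₂ = ∂A₁/∂r − ∂A₃/∂p = -5*p^2 + 2*p*q - 2
(∇×A)₃ = ∂A₂/∂p − ∂A₁/∂q = -2*p*r
∇×A = (-4*q^3 + 10*r - 1, -5*p^2 + 2*p*q - 2, -2*p*r)
At (-2, -2, 2): (51, -14, 8).

(51, -14, 8)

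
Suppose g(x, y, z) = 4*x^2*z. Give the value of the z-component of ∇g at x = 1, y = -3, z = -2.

4

(∇g)_3 = ∂g/∂z = 4*x^2
At (1, -3, -2): 4.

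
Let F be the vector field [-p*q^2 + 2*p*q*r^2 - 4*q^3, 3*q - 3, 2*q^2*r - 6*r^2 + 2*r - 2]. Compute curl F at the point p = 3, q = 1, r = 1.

(∇×F)₁ = ∂F₃/∂q − ∂F₂/∂r = 4*q*r
(∇×F)₂ = ∂F₁/∂r − ∂F₃/∂p = 4*p*q*r
(∇×F)₃ = ∂F₂/∂p − ∂F₁/∂q = 2*p*q - 2*p*r^2 + 12*q^2
∇×F = (4*q*r, 4*p*q*r, 2*p*q - 2*p*r^2 + 12*q^2)
At (3, 1, 1): (4, 12, 12).

(4, 12, 12)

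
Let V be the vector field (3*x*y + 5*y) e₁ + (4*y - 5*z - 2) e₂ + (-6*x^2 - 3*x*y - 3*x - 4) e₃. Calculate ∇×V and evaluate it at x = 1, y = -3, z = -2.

(∇×V)₁ = ∂V₃/∂y − ∂V₂/∂z = -3*x + 5
(∇×V)₂ = ∂V₁/∂z − ∂V₃/∂x = 12*x + 3*y + 3
(∇×V)₃ = ∂V₂/∂x − ∂V₁/∂y = -3*x - 5
∇×V = (-3*x + 5, 12*x + 3*y + 3, -3*x - 5)
At (1, -3, -2): (2, 6, -8).

(2, 6, -8)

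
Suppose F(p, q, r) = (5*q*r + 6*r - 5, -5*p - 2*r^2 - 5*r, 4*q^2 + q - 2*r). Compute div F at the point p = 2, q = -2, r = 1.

-2

∂F₁/∂p = 0
∂F₂/∂q = 0
∂F₃/∂r = -2
∇·F = -2
At (2, -2, 1): -2.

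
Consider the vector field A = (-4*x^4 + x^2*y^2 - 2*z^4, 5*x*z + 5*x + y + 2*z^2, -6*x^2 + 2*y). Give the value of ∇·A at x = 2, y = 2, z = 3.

∂A₁/∂x = -16*x^3 + 2*x*y^2
∂A₂/∂y = 1
∂A₃/∂z = 0
∇·A = -16*x^3 + 2*x*y^2 + 1
At (2, 2, 3): -111.

-111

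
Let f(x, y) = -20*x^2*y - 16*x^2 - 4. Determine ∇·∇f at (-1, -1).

∂²f/∂x² = -8*(5*y + 4)
∂²f/∂y² = 0
∇²f = -40*y - 32
At (-1, -1): 8.

8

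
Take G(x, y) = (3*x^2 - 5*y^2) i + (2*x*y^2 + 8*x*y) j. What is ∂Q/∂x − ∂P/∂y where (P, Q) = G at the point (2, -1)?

-16

∂G₂/∂x = 2*y^2 + 8*y
∂G₁/∂y = -10*y
Scalar curl = 2*y^2 + 18*y
At (2, -1): -16.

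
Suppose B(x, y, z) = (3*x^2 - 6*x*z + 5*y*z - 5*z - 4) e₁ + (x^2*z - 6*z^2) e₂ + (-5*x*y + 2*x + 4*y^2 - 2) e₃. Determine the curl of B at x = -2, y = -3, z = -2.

(∇×B)₁ = ∂B₃/∂y − ∂B₂/∂z = -x^2 - 5*x + 8*y + 12*z
(∇×B)₂ = ∂B₁/∂z − ∂B₃/∂x = -6*x + 10*y - 7
(∇×B)₃ = ∂B₂/∂x − ∂B₁/∂y = 2*x*z - 5*z
∇×B = (-x^2 - 5*x + 8*y + 12*z, -6*x + 10*y - 7, 2*x*z - 5*z)
At (-2, -3, -2): (-42, -25, 18).

(-42, -25, 18)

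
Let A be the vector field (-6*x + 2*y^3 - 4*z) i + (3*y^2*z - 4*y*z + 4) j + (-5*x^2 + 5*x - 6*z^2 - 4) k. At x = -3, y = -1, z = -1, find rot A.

(∇×A)₁ = ∂A₃/∂y − ∂A₂/∂z = -3*y^2 + 4*y
(∇×A)₂ = ∂A₁/∂z − ∂A₃/∂x = 10*x - 9
(∇×A)₃ = ∂A₂/∂x − ∂A₁/∂y = -6*y^2
∇×A = (-3*y^2 + 4*y, 10*x - 9, -6*y^2)
At (-3, -1, -1): (-7, -39, -6).

(-7, -39, -6)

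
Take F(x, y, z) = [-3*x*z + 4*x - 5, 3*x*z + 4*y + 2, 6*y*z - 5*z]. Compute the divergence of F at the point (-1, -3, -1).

∂F₁/∂x = -3*z + 4
∂F₂/∂y = 4
∂F₃/∂z = 6*y - 5
∇·F = 6*y - 3*z + 3
At (-1, -3, -1): -12.

-12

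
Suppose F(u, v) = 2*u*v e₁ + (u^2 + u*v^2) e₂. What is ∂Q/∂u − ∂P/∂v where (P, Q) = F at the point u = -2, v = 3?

9

∂F₂/∂u = 2*u + v^2
∂F₁/∂v = 2*u
Scalar curl = v^2
At (-2, 3): 9.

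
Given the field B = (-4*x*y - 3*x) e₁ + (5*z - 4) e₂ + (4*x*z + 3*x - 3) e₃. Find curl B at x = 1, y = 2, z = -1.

(∇×B)₁ = ∂B₃/∂y − ∂B₂/∂z = -5
(∇×B)₂ = ∂B₁/∂z − ∂B₃/∂x = -4*z - 3
(∇×B)₃ = ∂B₂/∂x − ∂B₁/∂y = 4*x
∇×B = (-5, -4*z - 3, 4*x)
At (1, 2, -1): (-5, 1, 4).

(-5, 1, 4)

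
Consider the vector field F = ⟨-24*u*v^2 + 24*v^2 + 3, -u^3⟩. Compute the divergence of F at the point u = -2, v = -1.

∂F₁/∂u = -24*v^2
∂F₂/∂v = 0
∇·F = -24*v^2
At (-2, -1): -24.

-24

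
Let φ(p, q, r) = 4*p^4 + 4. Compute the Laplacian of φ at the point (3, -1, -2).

∂²φ/∂p² = 48*p^2
∂²φ/∂q² = 0
∂²φ/∂r² = 0
∇²φ = 48*p^2
At (3, -1, -2): 432.

432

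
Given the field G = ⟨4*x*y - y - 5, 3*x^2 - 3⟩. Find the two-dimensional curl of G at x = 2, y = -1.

∂G₂/∂x = 6*x
∂G₁/∂y = 4*x - 1
Scalar curl = 2*x + 1
At (2, -1): 5.

5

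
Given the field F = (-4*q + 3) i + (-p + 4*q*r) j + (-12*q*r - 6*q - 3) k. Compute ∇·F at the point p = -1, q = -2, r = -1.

∂F₁/∂p = 0
∂F₂/∂q = 4*r
∂F₃/∂r = -12*q
∇·F = -12*q + 4*r
At (-1, -2, -1): 20.

20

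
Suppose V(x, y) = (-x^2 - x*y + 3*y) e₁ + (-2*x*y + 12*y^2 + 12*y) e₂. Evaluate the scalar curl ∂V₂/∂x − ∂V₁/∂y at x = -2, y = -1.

∂V₂/∂x = -2*y
∂V₁/∂y = -x + 3
Scalar curl = x - 2*y - 3
At (-2, -1): -3.

-3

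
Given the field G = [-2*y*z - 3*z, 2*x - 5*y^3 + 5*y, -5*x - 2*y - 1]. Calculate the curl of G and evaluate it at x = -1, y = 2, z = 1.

(∇×G)₁ = ∂G₃/∂y − ∂G₂/∂z = -2
(∇×G)₂ = ∂G₁/∂z − ∂G₃/∂x = -2*y + 2
(∇×G)₃ = ∂G₂/∂x − ∂G₁/∂y = 2*z + 2
∇×G = (-2, -2*y + 2, 2*z + 2)
At (-1, 2, 1): (-2, -2, 4).

(-2, -2, 4)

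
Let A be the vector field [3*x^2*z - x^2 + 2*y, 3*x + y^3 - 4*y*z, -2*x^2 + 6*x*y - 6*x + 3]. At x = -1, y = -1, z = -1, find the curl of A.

(∇×A)₁ = ∂A₃/∂y − ∂A₂/∂z = 6*x + 4*y
(∇×A)₂ = ∂A₁/∂z − ∂A₃/∂x = 3*x^2 + 4*x - 6*y + 6
(∇×A)₃ = ∂A₂/∂x − ∂A₁/∂y = 1
∇×A = (6*x + 4*y, 3*x^2 + 4*x - 6*y + 6, 1)
At (-1, -1, -1): (-10, 11, 1).

(-10, 11, 1)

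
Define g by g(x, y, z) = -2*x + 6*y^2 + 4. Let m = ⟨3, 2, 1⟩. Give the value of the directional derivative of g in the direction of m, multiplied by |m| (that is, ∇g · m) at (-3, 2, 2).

42

∂g/∂x = -2
∂g/∂y = 12*y
∂g/∂z = 0
∇g at (-3, 2, 2) = (-2, 24, 0)
∇g · m = (-2)(3) + (24)(2) + (0)(1) = 42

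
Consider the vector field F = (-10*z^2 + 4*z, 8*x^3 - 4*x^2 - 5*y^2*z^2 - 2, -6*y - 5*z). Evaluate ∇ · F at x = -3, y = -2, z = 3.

175

∂F₁/∂x = 0
∂F₂/∂y = -10*y*z^2
∂F₃/∂z = -5
∇·F = -10*y*z^2 - 5
At (-3, -2, 3): 175.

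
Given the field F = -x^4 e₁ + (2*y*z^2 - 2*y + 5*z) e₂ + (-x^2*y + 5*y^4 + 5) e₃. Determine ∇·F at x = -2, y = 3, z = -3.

∂F₁/∂x = -4*x^3
∂F₂/∂y = 2*z^2 - 2
∂F₃/∂z = 0
∇·F = -4*x^3 + 2*z^2 - 2
At (-2, 3, -3): 48.

48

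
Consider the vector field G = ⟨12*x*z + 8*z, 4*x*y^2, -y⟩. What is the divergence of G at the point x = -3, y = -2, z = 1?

∂G₁/∂x = 12*z
∂G₂/∂y = 8*x*y
∂G₃/∂z = 0
∇·G = 8*x*y + 12*z
At (-3, -2, 1): 60.

60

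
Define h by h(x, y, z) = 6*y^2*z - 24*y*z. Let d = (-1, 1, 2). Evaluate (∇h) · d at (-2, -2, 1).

96

∂h/∂x = 0
∂h/∂y = 12*y*z - 24*z
∂h/∂z = 6*y^2 - 24*y
∇h at (-2, -2, 1) = (0, -48, 72)
∇h · d = (0)(-1) + (-48)(1) + (72)(2) = 96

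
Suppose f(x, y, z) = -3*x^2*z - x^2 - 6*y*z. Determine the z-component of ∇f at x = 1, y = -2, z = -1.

(∇f)_3 = ∂f/∂z = -3*x^2 - 6*y
At (1, -2, -1): 9.

9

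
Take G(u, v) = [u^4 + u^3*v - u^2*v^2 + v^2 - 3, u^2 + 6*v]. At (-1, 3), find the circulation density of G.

-1

∂G₂/∂u = 2*u
∂G₁/∂v = u^3 - 2*u^2*v + 2*v
Scalar curl = -u^3 + 2*u^2*v + 2*u - 2*v
At (-1, 3): -1.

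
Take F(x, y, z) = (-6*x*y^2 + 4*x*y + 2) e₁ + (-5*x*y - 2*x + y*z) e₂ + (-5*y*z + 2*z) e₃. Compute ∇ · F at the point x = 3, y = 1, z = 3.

∂F₁/∂x = -6*y^2 + 4*y
∂F₂/∂y = -5*x + z
∂F₃/∂z = -5*y + 2
∇·F = -5*x - 6*y^2 - y + z + 2
At (3, 1, 3): -17.

-17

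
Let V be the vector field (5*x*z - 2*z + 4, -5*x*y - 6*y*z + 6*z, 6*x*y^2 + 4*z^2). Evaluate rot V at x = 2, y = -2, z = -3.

(-66, -16, 10)

(∇×V)₁ = ∂V₃/∂y − ∂V₂/∂z = 12*x*y + 6*y - 6
(∇×V)₂ = ∂V₁/∂z − ∂V₃/∂x = 5*x - 6*y^2 - 2
(∇×V)₃ = ∂V₂/∂x − ∂V₁/∂y = -5*y
∇×V = (12*x*y + 6*y - 6, 5*x - 6*y^2 - 2, -5*y)
At (2, -2, -3): (-66, -16, 10).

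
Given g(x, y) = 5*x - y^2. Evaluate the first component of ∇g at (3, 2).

5

(∇g)_1 = ∂g/∂x = 5
At (3, 2): 5.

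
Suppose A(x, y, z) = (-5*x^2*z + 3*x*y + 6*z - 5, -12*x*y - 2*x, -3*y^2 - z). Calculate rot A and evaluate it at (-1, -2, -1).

(12, 1, 25)

(∇×A)₁ = ∂A₃/∂y − ∂A₂/∂z = -6*y
(∇×A)₂ = ∂A₁/∂z − ∂A₃/∂x = -5*x^2 + 6
(∇×A)₃ = ∂A₂/∂x − ∂A₁/∂y = -3*x - 12*y - 2
∇×A = (-6*y, -5*x^2 + 6, -3*x - 12*y - 2)
At (-1, -2, -1): (12, 1, 25).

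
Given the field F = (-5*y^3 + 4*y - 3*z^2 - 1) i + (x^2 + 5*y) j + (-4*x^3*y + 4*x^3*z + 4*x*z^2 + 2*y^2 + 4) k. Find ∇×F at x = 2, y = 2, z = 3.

(-24, -102, 60)

(∇×F)₁ = ∂F₃/∂y − ∂F₂/∂z = -4*x^3 + 4*y
(∇×F)₂ = ∂F₁/∂z − ∂F₃/∂x = 12*x^2*y - 12*x^2*z - 4*z^2 - 6*z
(∇×F)₃ = ∂F₂/∂x − ∂F₁/∂y = 2*x + 15*y^2 - 4
∇×F = (-4*x^3 + 4*y, 12*x^2*y - 12*x^2*z - 4*z^2 - 6*z, 2*x + 15*y^2 - 4)
At (2, 2, 3): (-24, -102, 60).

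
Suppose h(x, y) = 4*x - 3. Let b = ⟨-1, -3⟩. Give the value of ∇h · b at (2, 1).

-4

∂h/∂x = 4
∂h/∂y = 0
∇h at (2, 1) = (4, 0)
∇h · b = (4)(-1) + (0)(-3) = -4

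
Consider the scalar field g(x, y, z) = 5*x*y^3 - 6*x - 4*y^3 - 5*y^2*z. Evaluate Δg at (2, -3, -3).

-78

∂²g/∂x² = 0
∂²g/∂y² = 2*(15*x*y - 12*y - 5*z)
∂²g/∂z² = 0
∇²g = 30*x*y - 24*y - 10*z
At (2, -3, -3): -78.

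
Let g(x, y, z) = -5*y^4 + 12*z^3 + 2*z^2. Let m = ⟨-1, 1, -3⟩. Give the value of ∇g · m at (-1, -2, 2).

∂g/∂x = 0
∂g/∂y = -20*y^3
∂g/∂z = 36*z^2 + 4*z
∇g at (-1, -2, 2) = (0, 160, 152)
∇g · m = (0)(-1) + (160)(1) + (152)(-3) = -296

-296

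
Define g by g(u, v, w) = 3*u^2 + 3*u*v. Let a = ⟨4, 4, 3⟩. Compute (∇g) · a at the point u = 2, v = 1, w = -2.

84

∂g/∂u = 6*u + 3*v
∂g/∂v = 3*u
∂g/∂w = 0
∇g at (2, 1, -2) = (15, 6, 0)
∇g · a = (15)(4) + (6)(4) + (0)(3) = 84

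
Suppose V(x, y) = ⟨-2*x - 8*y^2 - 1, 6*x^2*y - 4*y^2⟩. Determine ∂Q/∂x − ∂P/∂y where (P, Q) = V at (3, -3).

∂V₂/∂x = 12*x*y
∂V₁/∂y = -16*y
Scalar curl = 12*x*y + 16*y
At (3, -3): -156.

-156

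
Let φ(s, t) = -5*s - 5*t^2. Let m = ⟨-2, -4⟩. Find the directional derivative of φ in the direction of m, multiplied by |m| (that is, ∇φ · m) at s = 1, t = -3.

-110

∂φ/∂s = -5
∂φ/∂t = -10*t
∇φ at (1, -3) = (-5, 30)
∇φ · m = (-5)(-2) + (30)(-4) = -110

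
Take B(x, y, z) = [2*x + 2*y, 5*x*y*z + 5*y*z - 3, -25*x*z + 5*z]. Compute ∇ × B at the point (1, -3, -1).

(∇×B)₁ = ∂B₃/∂y − ∂B₂/∂z = -5*x*y - 5*y
(∇×B)₂ = ∂B₁/∂z − ∂B₃/∂x = 25*z
(∇×B)₃ = ∂B₂/∂x − ∂B₁/∂y = 5*y*z - 2
∇×B = (-5*x*y - 5*y, 25*z, 5*y*z - 2)
At (1, -3, -1): (30, -25, 13).

(30, -25, 13)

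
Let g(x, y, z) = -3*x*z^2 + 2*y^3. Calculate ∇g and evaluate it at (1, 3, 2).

(-12, 54, -12)

∂g/∂x = -3*z^2
∂g/∂y = 6*y^2
∂g/∂z = -6*x*z
∇g = (-3*z^2, 6*y^2, -6*x*z)
At (1, 3, 2): (-12, 54, -12).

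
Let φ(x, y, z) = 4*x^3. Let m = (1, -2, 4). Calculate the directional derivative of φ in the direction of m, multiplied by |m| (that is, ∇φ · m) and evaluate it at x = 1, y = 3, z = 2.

∂φ/∂x = 12*x^2
∂φ/∂y = 0
∂φ/∂z = 0
∇φ at (1, 3, 2) = (12, 0, 0)
∇φ · m = (12)(1) + (0)(-2) + (0)(4) = 12

12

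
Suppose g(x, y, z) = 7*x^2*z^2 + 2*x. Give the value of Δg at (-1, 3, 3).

140

∂²g/∂x² = 14*z^2
∂²g/∂y² = 0
∂²g/∂z² = 14*x^2
∇²g = 14*x^2 + 14*z^2
At (-1, 3, 3): 140.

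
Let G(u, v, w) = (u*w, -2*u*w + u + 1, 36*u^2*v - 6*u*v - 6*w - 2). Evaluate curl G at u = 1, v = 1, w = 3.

(32, -65, -5)

(∇×G)₁ = ∂G₃/∂v − ∂G₂/∂w = 36*u^2 - 4*u
(∇×G)₂ = ∂G₁/∂w − ∂G₃/∂u = -72*u*v + u + 6*v
(∇×G)₃ = ∂G₂/∂u − ∂G₁/∂v = -2*w + 1
∇×G = (36*u^2 - 4*u, -72*u*v + u + 6*v, -2*w + 1)
At (1, 1, 3): (32, -65, -5).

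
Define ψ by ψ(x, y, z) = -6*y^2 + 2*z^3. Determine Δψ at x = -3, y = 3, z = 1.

0

∂²ψ/∂x² = 0
∂²ψ/∂y² = -12
∂²ψ/∂z² = 12*z
∇²ψ = 12*z - 12
At (-3, 3, 1): 0.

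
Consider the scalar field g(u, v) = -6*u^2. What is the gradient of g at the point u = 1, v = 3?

(-12, 0)

∂g/∂u = -12*u
∂g/∂v = 0
∇g = (-12*u, 0)
At (1, 3): (-12, 0).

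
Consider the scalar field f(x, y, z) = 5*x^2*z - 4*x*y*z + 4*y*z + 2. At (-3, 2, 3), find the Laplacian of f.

∂²f/∂x² = 10*z
∂²f/∂y² = 0
∂²f/∂z² = 0
∇²f = 10*z
At (-3, 2, 3): 30.

30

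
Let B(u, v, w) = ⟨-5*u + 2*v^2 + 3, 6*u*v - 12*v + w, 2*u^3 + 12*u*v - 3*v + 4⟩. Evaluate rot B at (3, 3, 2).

(∇×B)₁ = ∂B₃/∂v − ∂B₂/∂w = 12*u - 4
(∇×B)₂ = ∂B₁/∂w − ∂B₃/∂u = -6*u^2 - 12*v
(∇×B)₃ = ∂B₂/∂u − ∂B₁/∂v = 2*v
∇×B = (12*u - 4, -6*u^2 - 12*v, 2*v)
At (3, 3, 2): (32, -90, 6).

(32, -90, 6)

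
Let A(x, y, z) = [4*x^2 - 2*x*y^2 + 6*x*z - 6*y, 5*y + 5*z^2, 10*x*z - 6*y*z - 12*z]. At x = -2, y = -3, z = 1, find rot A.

(-16, -22, 30)

(∇×A)₁ = ∂A₃/∂y − ∂A₂/∂z = -16*z
(∇×A)₂ = ∂A₁/∂z − ∂A₃/∂x = 6*x - 10*z
(∇×A)₃ = ∂A₂/∂x − ∂A₁/∂y = 4*x*y + 6
∇×A = (-16*z, 6*x - 10*z, 4*x*y + 6)
At (-2, -3, 1): (-16, -22, 30).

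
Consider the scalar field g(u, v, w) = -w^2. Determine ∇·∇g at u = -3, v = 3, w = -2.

∂²g/∂u² = 0
∂²g/∂v² = 0
∂²g/∂w² = -2
∇²g = -2
At (-3, 3, -2): -2.

-2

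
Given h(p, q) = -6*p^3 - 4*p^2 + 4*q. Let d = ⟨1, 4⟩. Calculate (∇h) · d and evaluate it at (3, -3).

∂h/∂p = -18*p^2 - 8*p
∂h/∂q = 4
∇h at (3, -3) = (-186, 4)
∇h · d = (-186)(1) + (4)(4) = -170

-170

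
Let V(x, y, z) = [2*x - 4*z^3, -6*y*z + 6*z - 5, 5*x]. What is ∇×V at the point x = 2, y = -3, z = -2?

(∇×V)₁ = ∂V₃/∂y − ∂V₂/∂z = 6*y - 6
(∇×V)₂ = ∂V₁/∂z − ∂V₃/∂x = -12*z^2 - 5
(∇×V)₃ = ∂V₂/∂x − ∂V₁/∂y = 0
∇×V = (6*y - 6, -12*z^2 - 5, 0)
At (2, -3, -2): (-24, -53, 0).

(-24, -53, 0)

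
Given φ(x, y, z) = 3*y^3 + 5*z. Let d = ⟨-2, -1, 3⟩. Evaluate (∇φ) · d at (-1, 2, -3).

∂φ/∂x = 0
∂φ/∂y = 9*y^2
∂φ/∂z = 5
∇φ at (-1, 2, -3) = (0, 36, 5)
∇φ · d = (0)(-2) + (36)(-1) + (5)(3) = -21

-21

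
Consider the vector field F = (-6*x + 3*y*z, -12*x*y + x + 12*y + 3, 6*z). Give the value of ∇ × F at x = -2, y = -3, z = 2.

(0, -9, 31)

(∇×F)₁ = ∂F₃/∂y − ∂F₂/∂z = 0
(∇×F)₂ = ∂F₁/∂z − ∂F₃/∂x = 3*y
(∇×F)₃ = ∂F₂/∂x − ∂F₁/∂y = -12*y - 3*z + 1
∇×F = (0, 3*y, -12*y - 3*z + 1)
At (-2, -3, 2): (0, -9, 31).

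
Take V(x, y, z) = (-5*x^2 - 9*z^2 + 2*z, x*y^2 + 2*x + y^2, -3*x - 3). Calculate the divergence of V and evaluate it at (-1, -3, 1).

∂V₁/∂x = -10*x
∂V₂/∂y = 2*x*y + 2*y
∂V₃/∂z = 0
∇·V = 2*x*y - 10*x + 2*y
At (-1, -3, 1): 10.

10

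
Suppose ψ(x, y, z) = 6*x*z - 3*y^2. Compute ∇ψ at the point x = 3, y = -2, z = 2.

(12, 12, 18)

∂ψ/∂x = 6*z
∂ψ/∂y = -6*y
∂ψ/∂z = 6*x
∇ψ = (6*z, -6*y, 6*x)
At (3, -2, 2): (12, 12, 18).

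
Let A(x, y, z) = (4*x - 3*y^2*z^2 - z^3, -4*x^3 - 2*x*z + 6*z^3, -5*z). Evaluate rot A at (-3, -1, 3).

(∇×A)₁ = ∂A₃/∂y − ∂A₂/∂z = 2*x - 18*z^2
(∇×A)₂ = ∂A₁/∂z − ∂A₃/∂x = -6*y^2*z - 3*z^2
(∇×A)₃ = ∂A₂/∂x − ∂A₁/∂y = -12*x^2 + 6*y*z^2 - 2*z
∇×A = (2*x - 18*z^2, -6*y^2*z - 3*z^2, -12*x^2 + 6*y*z^2 - 2*z)
At (-3, -1, 3): (-168, -45, -168).

(-168, -45, -168)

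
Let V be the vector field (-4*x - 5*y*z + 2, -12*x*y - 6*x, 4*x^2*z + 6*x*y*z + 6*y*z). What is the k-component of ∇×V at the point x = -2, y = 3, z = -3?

-57

(∇×V)_3 = ∂V₂/∂x − ∂V₁/∂y
= -12*y - 6 − (-5*z)
= -12*y + 5*z - 6
At (-2, 3, -3): -57.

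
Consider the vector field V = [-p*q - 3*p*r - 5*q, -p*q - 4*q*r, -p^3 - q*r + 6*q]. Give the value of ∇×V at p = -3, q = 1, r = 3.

(7, 36, 1)

(∇×V)₁ = ∂V₃/∂q − ∂V₂/∂r = 4*q - r + 6
(∇×V)₂ = ∂V₁/∂r − ∂V₃/∂p = 3*p^2 - 3*p
(∇×V)₃ = ∂V₂/∂p − ∂V₁/∂q = p - q + 5
∇×V = (4*q - r + 6, 3*p^2 - 3*p, p - q + 5)
At (-3, 1, 3): (7, 36, 1).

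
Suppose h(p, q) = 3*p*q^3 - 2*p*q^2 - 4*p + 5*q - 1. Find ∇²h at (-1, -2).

∂²h/∂p² = 0
∂²h/∂q² = 2*p*(9*q - 2)
∇²h = 18*p*q - 4*p
At (-1, -2): 40.

40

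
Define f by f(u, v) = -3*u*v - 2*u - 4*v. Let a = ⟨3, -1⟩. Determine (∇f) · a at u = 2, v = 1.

-5

∂f/∂u = -3*v - 2
∂f/∂v = -3*u - 4
∇f at (2, 1) = (-5, -10)
∇f · a = (-5)(3) + (-10)(-1) = -5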